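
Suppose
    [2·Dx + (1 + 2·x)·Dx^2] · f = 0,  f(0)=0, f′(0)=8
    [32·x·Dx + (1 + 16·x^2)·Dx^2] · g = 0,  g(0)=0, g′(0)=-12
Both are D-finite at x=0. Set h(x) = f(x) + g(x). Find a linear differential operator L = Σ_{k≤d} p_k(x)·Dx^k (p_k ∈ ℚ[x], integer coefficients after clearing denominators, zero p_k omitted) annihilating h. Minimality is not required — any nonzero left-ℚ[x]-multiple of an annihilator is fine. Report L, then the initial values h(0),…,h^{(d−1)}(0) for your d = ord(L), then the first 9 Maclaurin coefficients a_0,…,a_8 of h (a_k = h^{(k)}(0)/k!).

L = (-32 - 192·x + 1536·x^2 + 1024·x^3)·Dx + (-20 - 64·x + 576·x^2 + 3072·x^3 + 2048·x^4)·Dx^2 + (-1 + 14·x + 32·x^2 + 256·x^3 + 768·x^4 + 512·x^5)·Dx^3  (order 3).
h: a_k = 0, -4, -8, 224/3, -16, -2944/5, -128/3, 49664/7, -128, …
ICs: h(0) = 0, h′(0) = -4, h′′(0) = -16.

f: a_k = 0, 8, -8, 32/3, -16, 128/5, -128/3, 512/7, -128, …
g: a_k = 0, -12, 0, 64, 0, -3072/5, 0, 49152/7, 0, …
L₀ := lclm(L_f,L_g); ord L₀ ≤ 2+2.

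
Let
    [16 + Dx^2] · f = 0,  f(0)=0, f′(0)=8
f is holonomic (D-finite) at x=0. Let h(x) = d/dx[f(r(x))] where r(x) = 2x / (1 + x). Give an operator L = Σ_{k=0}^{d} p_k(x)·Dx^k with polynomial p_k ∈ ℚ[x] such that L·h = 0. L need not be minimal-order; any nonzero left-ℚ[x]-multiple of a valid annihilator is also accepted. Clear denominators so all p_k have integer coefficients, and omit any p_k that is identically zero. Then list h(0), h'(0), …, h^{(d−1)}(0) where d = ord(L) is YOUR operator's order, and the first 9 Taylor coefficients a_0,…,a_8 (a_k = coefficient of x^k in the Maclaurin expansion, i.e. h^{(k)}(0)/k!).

L = (70 + 12·x + 6·x^2) + (6 + 18·x + 18·x^2 + 6·x^3)·Dx + (1 + 4·x + 6·x^2 + 4·x^3 + x^4)·Dx^2  (order 2).
h: a_k = 16, -32, -464, 1984, -6928/3, -6240, 1516976/45, -3499648/45, 30914864/315, …
ICs: h(0) = 16, h′(0) = -32.

f: a_k = 0, 8, 0, -64/3, 0, 256/15, 0, -2048/315, 0, …
h₀=f(r): pull back L_f along r ⇒ L₀.
h=h₀': d/dx-closure on L₀ ⇒ L.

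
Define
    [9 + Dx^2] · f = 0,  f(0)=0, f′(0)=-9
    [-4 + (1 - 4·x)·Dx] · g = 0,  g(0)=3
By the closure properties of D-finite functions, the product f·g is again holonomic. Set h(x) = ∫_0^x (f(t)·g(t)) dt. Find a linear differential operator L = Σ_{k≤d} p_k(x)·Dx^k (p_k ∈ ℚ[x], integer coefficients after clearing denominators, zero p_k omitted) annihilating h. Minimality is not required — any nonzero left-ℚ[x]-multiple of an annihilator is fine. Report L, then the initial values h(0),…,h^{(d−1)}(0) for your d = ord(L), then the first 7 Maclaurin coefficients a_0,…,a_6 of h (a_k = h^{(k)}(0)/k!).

L = (-9 + 36·x)·Dx + 8·Dx^2 + (-1 + 4·x)·Dx^3  (order 3).
h: a_k = 0, 0, -27/2, -36, -783/8, -1566/5, -83763/80, …
ICs: h(0) = 0, h′(0) = 0, h′′(0) = -27.

f: a_k = 0, -9, 0, 27/2, 0, -243/40, 0, …
g: a_k = 3, 12, 48, 192, 768, 3072, 12288, …
Sym-product of L_f,L_g gives L₀ (≤ ord 2).
h=∫h₀ ⇒ L = L₀·Dx.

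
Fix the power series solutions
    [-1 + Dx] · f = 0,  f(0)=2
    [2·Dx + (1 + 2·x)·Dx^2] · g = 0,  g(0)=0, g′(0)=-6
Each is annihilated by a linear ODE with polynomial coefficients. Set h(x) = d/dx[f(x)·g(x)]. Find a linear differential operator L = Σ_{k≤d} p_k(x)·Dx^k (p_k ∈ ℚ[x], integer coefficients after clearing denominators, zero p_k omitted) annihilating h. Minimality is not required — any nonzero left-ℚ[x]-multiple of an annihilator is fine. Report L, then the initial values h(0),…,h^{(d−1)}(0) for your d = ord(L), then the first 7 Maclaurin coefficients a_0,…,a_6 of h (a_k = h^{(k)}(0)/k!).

L = (5 - 4·x + 4·x^2) + (-4 + 4·x - 8·x^2)·Dx + (-1 + 4·x^2)·Dx^2  (order 2).
h: a_k = -12, 0, -30, 48, -209/2, 212, -25829/60, …
ICs: h(0) = -12, h′(0) = 0.

f: a_k = 2, 2, 1, 1/3, 1/12, 1/60, 1/360, …
g: a_k = 0, -6, 6, -8, 12, -96/5, 32, …
f·g: L₀ = L_f ⊗_s L_g, ord ≤ 1·2.
h₀' ⇒ L via d/dx closure of L₀.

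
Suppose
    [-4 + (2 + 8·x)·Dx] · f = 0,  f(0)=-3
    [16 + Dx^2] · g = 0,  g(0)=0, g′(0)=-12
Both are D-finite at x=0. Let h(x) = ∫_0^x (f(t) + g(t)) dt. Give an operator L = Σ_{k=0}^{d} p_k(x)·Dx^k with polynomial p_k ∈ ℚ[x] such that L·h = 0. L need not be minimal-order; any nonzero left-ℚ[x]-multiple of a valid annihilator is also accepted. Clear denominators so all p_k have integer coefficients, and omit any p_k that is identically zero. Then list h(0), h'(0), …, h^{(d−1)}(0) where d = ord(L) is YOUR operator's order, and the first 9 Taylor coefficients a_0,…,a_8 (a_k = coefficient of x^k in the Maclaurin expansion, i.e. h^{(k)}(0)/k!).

L = (-224 - 1024·x - 2048·x^2)·Dx + (48 + 704·x + 3072·x^2 + 4096·x^3)·Dx^2 + (-14 - 64·x - 128·x^2)·Dx^3 + (3 + 44·x + 192·x^2 + 256·x^3)·Dx^4  (order 4).
h: a_k = 0, -3, -9, 2, 5, 6, -274/15, 36, -10267/105, …
ICs: h(0) = 0, h′(0) = -3, h′′(0) = -18, h′′′(0) = 12.

f: a_k = -3, -6, 6, -12, 30, -84, 252, -792, 2574, …
g: a_k = 0, -12, 0, 32, 0, -128/5, 0, 1024/105, 0, …
f+g: L₀ = lclm(L_f,L_g), ord ≤ 1+2.
h=∫₀ˣh₀: take L = L₀·Dx.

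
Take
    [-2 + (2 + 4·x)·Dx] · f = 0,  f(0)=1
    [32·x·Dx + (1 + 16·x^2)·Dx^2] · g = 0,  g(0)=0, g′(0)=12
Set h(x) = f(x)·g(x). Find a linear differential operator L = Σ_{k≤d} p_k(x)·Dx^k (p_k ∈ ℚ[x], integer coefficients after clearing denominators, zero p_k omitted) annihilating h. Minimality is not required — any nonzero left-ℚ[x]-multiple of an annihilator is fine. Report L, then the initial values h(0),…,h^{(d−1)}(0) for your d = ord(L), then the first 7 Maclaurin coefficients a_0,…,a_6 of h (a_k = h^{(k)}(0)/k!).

f: a_k = 1, 1, -1/2, 1/2, -5/8, 7/8, -21/16, …
g: a_k = 0, 12, 0, -64, 0, 3072/5, 0, …
Sym-product of L_f,L_g gives L₀ (≤ ord 2).
L = (3 - 32·x - 16·x^2) + (-2 + 28·x + 96·x^2 + 64·x^3)·Dx + (1 + 4·x + 20·x^2 + 64·x^3 + 64·x^4)·Dx^2  (order 2).
h: a_k = 0, 12, 12, -70, -58, 6389/10, 5929/10, …
ICs: h(0) = 0, h′(0) = 12.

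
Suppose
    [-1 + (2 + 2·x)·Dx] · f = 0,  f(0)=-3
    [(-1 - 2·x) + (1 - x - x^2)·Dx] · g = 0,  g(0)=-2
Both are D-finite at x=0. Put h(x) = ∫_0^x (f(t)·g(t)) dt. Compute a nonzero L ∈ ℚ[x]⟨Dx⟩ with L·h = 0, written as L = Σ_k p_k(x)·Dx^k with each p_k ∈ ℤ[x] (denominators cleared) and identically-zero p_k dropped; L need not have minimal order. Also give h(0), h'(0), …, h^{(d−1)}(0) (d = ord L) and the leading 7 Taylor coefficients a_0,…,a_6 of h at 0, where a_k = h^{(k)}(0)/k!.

L = (3 + 5·x + 3·x^2)·Dx + (-2 + 4·x^2 + 2·x^3)·Dx^2  (order 2).
h: a_k = 0, 6, 9/2, 19/4, 189/32, 2409/320, 2621/256, …
ICs: h(0) = 0, h′(0) = 6.

f: a_k = -3, -3/2, 3/8, -3/16, 15/128, -21/256, 63/1024, …
g: a_k = -2, -2, -4, -6, -10, -16, -26, …
Product ⇒ symmetric product L₀, ord ≤ 1.
h=∫h₀ ⇒ L = L₀·Dx.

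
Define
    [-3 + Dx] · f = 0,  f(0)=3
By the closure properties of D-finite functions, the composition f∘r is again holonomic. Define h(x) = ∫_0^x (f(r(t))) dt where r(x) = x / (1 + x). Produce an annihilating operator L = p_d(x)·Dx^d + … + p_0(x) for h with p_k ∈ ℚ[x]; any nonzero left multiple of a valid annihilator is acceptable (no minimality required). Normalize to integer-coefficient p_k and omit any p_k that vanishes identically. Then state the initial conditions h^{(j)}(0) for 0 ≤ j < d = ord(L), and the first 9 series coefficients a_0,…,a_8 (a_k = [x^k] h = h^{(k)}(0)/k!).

L = -3·Dx + (1 + 2·x + x^2)·Dx^2  (order 2).
h: a_k = 0, 3, 9/2, 3/2, -9/8, 9/40, 21/80, -207/560, 1233/4480, …
ICs: h(0) = 0, h′(0) = 3.

f: a_k = 3, 9, 27/2, 27/2, 81/8, 243/40, 243/80, 729/560, 2187/4480, …
Change of var in L_f (x↦r) gives L₀.
h=∫h₀ ⇒ L = L₀·Dx.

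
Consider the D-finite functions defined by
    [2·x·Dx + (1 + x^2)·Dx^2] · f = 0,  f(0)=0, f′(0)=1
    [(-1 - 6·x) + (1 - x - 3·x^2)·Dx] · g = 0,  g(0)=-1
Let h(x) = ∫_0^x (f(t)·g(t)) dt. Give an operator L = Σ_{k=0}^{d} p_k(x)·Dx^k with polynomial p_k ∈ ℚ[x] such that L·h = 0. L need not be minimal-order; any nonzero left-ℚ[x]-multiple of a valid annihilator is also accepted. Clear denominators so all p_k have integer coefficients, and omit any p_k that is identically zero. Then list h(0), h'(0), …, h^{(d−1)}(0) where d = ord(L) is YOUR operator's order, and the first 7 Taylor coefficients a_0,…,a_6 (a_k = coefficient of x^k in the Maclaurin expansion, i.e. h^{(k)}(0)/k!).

L = (6 + 2·x + 18·x^2)·Dx + (2 + 10·x + 4·x^2 + 18·x^3)·Dx^2 + (-1 + x + 2·x^2 + x^3 + 3·x^4)·Dx^3  (order 3).
h: a_k = 0, 0, -1/2, -1/3, -11/12, -4/3, -134/45, …
ICs: h(0) = 0, h′(0) = 0, h′′(0) = -1.

f: a_k = 0, 1, 0, -1/3, 0, 1/5, 0, …
g: a_k = -1, -1, -4, -7, -19, -40, -97, …
L₀ := L_f ⊗_s L_g (sym. prod.), ord ≤ 2.
Integrate: L := L₀·Dx.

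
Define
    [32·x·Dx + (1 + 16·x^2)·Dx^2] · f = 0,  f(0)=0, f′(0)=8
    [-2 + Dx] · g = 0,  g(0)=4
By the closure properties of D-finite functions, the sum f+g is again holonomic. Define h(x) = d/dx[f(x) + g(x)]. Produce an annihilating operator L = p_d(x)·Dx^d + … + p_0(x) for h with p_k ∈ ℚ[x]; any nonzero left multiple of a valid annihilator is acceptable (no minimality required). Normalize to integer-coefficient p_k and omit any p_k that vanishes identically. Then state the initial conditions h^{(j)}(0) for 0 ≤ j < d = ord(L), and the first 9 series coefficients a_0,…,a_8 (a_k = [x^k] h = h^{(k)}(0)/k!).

L = (32 - 64·x - 1536·x^2 - 1024·x^3) + (-18 + 704·x^2 - 512·x^4)·Dx + (1 + 16·x + 32·x^2 + 256·x^3 + 256·x^4)·Dx^2  (order 2).
h: a_k = 16, 16, -112, 32/3, 6160/3, 32/15, -1474528/45, 64/315, 165150736/315, …
ICs: h(0) = 16, h′(0) = 16.

f: a_k = 0, 8, 0, -128/3, 0, 2048/5, 0, -32768/7, 0, …
g: a_k = 4, 8, 8, 16/3, 8/3, 16/15, 16/45, 32/315, 8/315, …
Sum ⇒ L₀ = lclm(L_f,L_g) in ℚ(x)⟨Dx⟩.
h₀' ⇒ L via d/dx closure of L₀.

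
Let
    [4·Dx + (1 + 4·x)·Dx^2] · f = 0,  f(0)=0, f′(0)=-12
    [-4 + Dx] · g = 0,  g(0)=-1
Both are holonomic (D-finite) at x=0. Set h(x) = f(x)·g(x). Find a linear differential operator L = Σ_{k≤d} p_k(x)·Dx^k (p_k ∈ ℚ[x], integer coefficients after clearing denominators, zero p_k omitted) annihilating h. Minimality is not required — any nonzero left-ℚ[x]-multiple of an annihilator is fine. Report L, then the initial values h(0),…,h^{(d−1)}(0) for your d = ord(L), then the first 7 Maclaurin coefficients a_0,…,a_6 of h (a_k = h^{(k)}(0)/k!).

f: a_k = 0, -12, 24, -64, 192, -3072/5, 2048, …
g: a_k = -1, -4, -8, -32/3, -32/3, -128/15, -256/45, …
L₀ := L_f ⊗_s L_g (sym. prod.), ord ≤ 2.
L = 64·x + (-4 - 32·x)·Dx + (1 + 4·x)·Dx^2  (order 2).
h: a_k = 0, 12, 24, 64, 0, 1152/5, -1792/3, …
ICs: h(0) = 0, h′(0) = 12.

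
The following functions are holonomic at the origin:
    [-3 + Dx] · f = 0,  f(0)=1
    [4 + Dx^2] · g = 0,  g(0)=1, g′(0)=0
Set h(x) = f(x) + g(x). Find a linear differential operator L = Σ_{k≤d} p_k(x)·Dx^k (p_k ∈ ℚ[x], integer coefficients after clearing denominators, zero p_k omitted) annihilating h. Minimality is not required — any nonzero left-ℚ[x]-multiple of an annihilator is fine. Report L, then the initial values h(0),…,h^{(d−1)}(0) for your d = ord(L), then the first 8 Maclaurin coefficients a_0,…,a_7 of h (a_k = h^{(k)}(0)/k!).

f: a_k = 1, 3, 9/2, 9/2, 27/8, 81/40, 81/80, 243/560, …
g: a_k = 1, 0, -2, 0, 2/3, 0, -4/45, 0, …
Weyl lclm of L_f,L_g ⇒ L₀ (ord ≤ 3).
L = -12 + 4·Dx - 3·Dx^2 + Dx^3  (order 3).
h: a_k = 2, 3, 5/2, 9/2, 97/24, 81/40, 133/144, 243/560, …
ICs: h(0) = 2, h′(0) = 3, h′′(0) = 5.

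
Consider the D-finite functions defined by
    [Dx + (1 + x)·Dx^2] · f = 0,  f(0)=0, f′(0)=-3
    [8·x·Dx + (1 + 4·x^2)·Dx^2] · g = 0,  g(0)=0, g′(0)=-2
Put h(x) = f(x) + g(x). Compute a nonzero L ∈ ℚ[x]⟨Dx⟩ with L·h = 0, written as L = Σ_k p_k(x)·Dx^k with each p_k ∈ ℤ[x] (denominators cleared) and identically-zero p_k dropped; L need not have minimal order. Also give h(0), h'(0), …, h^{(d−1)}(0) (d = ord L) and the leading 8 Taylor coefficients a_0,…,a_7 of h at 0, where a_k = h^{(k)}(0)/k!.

L = (-8 - 24·x + 96·x^2 + 32·x^3)·Dx + (-10 - 16·x + 72·x^2 + 192·x^3 + 64·x^4)·Dx^2 + (-1 + 7·x + 8·x^2 + 32·x^3 + 48·x^4 + 16·x^5)·Dx^3  (order 3).
h: a_k = 0, -5, 3/2, 5/3, 3/4, -7, 1/2, 125/7, …
ICs: h(0) = 0, h′(0) = -5, h′′(0) = 3.

f: a_k = 0, -3, 3/2, -1, 3/4, -3/5, 1/2, -3/7, …
g: a_k = 0, -2, 0, 8/3, 0, -32/5, 0, 128/7, …
f+g: L₀ = lclm(L_f,L_g), ord ≤ 2+2.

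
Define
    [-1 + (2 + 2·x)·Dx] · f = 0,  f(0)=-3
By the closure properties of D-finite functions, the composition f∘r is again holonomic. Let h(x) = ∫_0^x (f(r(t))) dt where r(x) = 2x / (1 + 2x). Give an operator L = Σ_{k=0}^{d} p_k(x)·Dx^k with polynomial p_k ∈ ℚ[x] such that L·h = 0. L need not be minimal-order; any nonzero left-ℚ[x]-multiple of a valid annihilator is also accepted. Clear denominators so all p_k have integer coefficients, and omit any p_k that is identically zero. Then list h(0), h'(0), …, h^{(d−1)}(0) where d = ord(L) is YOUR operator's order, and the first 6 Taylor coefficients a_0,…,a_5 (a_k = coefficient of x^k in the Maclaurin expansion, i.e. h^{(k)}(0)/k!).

L = -Dx + (1 + 6·x + 8·x^2)·Dx^2  (order 2).
h: a_k = 0, -3, -3/2, 5/2, -39/8, 423/40, …
ICs: h(0) = 0, h′(0) = -3.

f: a_k = -3, -3/2, 3/8, -3/16, 15/128, -21/256, …
L₀ from L_f via x↦r, Dx↦r'^{-1}Dx.
∫: right-multiply L₀ by Dx.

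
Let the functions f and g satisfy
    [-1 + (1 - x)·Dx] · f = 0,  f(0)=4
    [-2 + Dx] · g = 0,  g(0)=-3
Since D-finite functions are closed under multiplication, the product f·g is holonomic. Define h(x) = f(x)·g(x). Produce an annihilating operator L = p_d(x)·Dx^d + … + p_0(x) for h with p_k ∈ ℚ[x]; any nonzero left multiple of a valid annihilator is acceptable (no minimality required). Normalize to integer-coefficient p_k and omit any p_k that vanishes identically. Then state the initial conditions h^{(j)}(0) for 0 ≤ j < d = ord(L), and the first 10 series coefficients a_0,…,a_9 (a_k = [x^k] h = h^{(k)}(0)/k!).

f: a_k = 4, 4, 4, 4, 4, 4, 4, 4, 4, 4, …
g: a_k = -3, -6, -6, -4, -2, -4/5, -4/15, -8/105, -2/105, -4/945, …
L₀ := L_f ⊗_s L_g (sym. prod.), ord ≤ 1.
L = (3 - 2·x) + (-1 + x)·Dx  (order 1).
h: a_k = -12, -36, -60, -76, -84, -436/5, -1324/15, -620/7, -9308/105, -83788/945, …
ICs: h(0) = -12.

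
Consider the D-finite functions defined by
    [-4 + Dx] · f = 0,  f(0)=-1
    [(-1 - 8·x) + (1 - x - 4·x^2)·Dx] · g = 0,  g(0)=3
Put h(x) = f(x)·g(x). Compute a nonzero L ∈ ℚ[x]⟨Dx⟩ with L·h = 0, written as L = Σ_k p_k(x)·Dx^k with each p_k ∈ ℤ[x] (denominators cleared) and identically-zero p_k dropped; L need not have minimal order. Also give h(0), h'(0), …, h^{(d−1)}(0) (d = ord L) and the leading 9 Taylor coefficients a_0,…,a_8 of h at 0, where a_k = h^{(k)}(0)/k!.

L = (5 + 4·x - 16·x^2) + (-1 + x + 4·x^2)·Dx  (order 1).
h: a_k = -3, -15, -51, -143, -379, -4883/5, -7529/3, -674711/105, -1729283/105, …
ICs: h(0) = -3.

f: a_k = -1, -4, -8, -32/3, -32/3, -128/15, -256/45, -1024/315, -512/315, …
g: a_k = 3, 3, 15, 27, 87, 195, 543, 1323, 3495, …
Product ⇒ symmetric product L₀, ord ≤ 1.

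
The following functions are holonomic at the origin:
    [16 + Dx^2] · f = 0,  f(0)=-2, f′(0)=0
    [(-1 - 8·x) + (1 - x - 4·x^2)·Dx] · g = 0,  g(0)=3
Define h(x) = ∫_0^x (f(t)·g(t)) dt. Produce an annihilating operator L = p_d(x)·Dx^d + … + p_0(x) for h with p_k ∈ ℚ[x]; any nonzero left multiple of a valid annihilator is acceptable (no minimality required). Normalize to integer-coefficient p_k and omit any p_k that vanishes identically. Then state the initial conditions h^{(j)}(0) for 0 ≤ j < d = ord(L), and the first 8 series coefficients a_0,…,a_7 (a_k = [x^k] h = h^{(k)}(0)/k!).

L = (-8 + 16·x + 64·x^2)·Dx + (2 + 16·x)·Dx^2 + (-1 + x + 4·x^2)·Dx^3  (order 3).
h: a_k = 0, -6, -3, 6, -3/2, 2/5, -11/3, 302/105, …
ICs: h(0) = 0, h′(0) = -6, h′′(0) = -6.

f: a_k = -2, 0, 16, 0, -64/3, 0, 512/45, 0, …
g: a_k = 3, 3, 15, 27, 87, 195, 543, 1323, …
L₀ := L_f ⊗_s L_g (sym. prod.), ord ≤ 2.
Integrate: L := L₀·Dx.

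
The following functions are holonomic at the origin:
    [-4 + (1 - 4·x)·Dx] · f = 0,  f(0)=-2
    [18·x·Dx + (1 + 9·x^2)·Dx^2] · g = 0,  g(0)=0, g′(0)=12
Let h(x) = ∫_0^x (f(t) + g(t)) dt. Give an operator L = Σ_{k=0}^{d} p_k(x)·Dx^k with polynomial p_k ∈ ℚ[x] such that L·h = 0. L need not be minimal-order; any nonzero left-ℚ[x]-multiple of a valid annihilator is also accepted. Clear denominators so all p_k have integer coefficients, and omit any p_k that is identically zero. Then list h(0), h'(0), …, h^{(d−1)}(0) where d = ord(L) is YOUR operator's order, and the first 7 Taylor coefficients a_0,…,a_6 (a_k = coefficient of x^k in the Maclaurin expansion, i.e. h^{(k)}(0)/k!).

f: a_k = -2, -8, -32, -128, -512, -2048, -8192, …
g: a_k = 0, 12, 0, -36, 0, 972/5, 0, …
Weyl lclm of L_f,L_g ⇒ L₀ (ord ≤ 3).
h=∫₀ˣh₀: take L = L₀·Dx.
L = (-72 + 1152·x + 1944·x^2)·Dx^2 + (57 - 72·x + 765·x^2 + 1944·x^3)·Dx^3 + (-4 + 7·x + 63·x^3 + 324·x^4)·Dx^4  (order 4).
h: a_k = 0, -2, 2, -32/3, -41, -512/5, -4634/15, …
ICs: h(0) = 0, h′(0) = -2, h′′(0) = 4, h′′′(0) = -64.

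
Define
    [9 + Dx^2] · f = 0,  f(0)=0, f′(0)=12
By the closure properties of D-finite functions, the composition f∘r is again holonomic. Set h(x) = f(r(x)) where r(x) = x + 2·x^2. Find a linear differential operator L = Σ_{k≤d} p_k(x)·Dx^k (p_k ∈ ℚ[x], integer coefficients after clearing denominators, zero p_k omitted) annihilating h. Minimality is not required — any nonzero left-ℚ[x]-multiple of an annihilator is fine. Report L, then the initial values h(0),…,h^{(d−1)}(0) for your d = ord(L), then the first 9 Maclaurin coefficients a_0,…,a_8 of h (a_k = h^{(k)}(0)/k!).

L = (9 + 108·x + 432·x^2 + 576·x^3) - 4·Dx + (1 + 4·x)·Dx^2  (order 2).
h: a_k = 0, 12, 24, -18, -108, -2079/10, -63, 45117/140, 6237/10, …
ICs: h(0) = 0, h′(0) = 12.

f: a_k = 0, 12, 0, -18, 0, 81/10, 0, -243/140, 0, …
L₀ from L_f via x↦r, Dx↦r'^{-1}Dx.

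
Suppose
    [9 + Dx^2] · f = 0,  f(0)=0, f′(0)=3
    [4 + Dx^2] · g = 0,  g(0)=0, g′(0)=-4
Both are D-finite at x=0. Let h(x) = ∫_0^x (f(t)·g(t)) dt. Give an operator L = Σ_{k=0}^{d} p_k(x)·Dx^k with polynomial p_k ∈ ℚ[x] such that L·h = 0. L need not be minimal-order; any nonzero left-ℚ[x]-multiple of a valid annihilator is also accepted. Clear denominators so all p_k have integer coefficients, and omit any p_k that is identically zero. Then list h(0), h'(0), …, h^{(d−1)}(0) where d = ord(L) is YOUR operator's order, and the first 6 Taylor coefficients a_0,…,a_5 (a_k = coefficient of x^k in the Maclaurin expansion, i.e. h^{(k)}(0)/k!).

f: a_k = 0, 3, 0, -9/2, 0, 81/40, …
g: a_k = 0, -4, 0, 8/3, 0, -8/15, …
Sym-product of L_f,L_g gives L₀ (≤ ord 4).
Integrate: L := L₀·Dx.
L = 25·Dx + 26·Dx^3 + Dx^5  (order 5).
h: a_k = 0, 0, 0, -4, 0, 26/5, …
ICs: h(0) = 0, h′(0) = 0, h′′(0) = 0, h′′′(0) = -24, h′′′′(0) = 0.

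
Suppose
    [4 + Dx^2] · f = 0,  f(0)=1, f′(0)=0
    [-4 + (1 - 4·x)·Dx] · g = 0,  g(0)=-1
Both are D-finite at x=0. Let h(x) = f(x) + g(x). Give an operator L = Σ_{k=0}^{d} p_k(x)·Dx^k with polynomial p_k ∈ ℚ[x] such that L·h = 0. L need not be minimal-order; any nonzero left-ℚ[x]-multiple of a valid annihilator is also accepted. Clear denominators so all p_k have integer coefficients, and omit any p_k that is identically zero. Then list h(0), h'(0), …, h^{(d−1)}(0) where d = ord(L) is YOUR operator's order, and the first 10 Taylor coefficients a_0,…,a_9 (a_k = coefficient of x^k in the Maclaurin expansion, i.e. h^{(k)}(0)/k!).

f: a_k = 1, 0, -2, 0, 2/3, 0, -4/45, 0, 2/315, 0, …
g: a_k = -1, -4, -16, -64, -256, -1024, -4096, -16384, -65536, -262144, …
h₀=f+g: left-lcm gives L₀, ord ≤ 3.
L = (-400 + 128·x - 256·x^2) + (36 - 176·x + 192·x^2 - 256·x^3)·Dx + (-100 + 32·x - 64·x^2)·Dx^2 + (9 - 44·x + 48·x^2 - 64·x^3)·Dx^3  (order 3).
h: a_k = 0, -4, -18, -64, -766/3, -1024, -184324/45, -16384, -20643838/315, -262144, …
ICs: h(0) = 0, h′(0) = -4, h′′(0) = -36.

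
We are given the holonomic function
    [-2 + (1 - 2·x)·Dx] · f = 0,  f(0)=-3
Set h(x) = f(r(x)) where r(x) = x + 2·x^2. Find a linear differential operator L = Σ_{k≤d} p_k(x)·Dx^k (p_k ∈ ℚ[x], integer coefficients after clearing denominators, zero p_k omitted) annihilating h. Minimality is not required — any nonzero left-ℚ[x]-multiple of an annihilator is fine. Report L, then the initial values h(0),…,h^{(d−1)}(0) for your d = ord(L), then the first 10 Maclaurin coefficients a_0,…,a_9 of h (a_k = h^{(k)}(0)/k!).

L = (2 + 8·x) + (-1 + 2·x + 4·x^2)·Dx  (order 1).
h: a_k = -3, -6, -24, -72, -240, -768, -2496, -8064, -26112, -84480, …
ICs: h(0) = -3.

f: a_k = -3, -6, -12, -24, -48, -96, -192, -384, -768, -1536, …
h₀=f(r): pull back L_f along r ⇒ L₀.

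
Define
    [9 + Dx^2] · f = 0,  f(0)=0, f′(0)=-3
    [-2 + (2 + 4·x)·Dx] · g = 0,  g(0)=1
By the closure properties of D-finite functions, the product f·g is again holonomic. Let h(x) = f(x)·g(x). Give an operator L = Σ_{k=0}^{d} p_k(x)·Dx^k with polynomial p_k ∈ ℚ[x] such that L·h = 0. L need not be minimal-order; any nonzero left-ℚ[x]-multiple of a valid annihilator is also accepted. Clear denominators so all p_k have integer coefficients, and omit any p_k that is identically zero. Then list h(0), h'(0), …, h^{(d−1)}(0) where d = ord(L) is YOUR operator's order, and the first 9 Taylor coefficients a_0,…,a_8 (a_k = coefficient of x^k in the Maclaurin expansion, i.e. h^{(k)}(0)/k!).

f: a_k = 0, -3, 0, 9/2, 0, -81/40, 0, 243/560, 0, …
g: a_k = 1, 1, -1/2, 1/2, -5/8, 7/8, -21/16, 33/16, -429/128, …
Sym-product of L_f,L_g gives L₀ (≤ ord 2).
L = (12 + 36·x + 36·x^2) + (-2 - 4·x)·Dx + (1 + 4·x + 4·x^2)·Dx^2  (order 2).
h: a_k = 0, -3, -3, 6, 3, -12/5, -12/5, 18/7, -99/35, …
ICs: h(0) = 0, h′(0) = -3.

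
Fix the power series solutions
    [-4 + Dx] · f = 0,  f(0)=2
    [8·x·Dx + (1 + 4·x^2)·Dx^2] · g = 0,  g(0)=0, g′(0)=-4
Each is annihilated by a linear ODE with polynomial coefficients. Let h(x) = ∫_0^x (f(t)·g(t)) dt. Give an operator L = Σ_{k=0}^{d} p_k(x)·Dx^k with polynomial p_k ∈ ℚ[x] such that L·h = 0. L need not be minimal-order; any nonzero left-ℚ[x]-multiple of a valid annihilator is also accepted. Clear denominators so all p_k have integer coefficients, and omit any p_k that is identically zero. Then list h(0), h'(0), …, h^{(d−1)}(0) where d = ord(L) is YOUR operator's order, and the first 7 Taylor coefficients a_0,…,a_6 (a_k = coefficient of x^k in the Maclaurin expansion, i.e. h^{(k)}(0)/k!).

L = (16 - 32·x + 64·x^2)·Dx + (-8 + 8·x - 32·x^2)·Dx^2 + (1 + 4·x^2)·Dx^3  (order 3).
h: a_k = 0, 0, -4, -32/3, -40/3, -128/15, -64/15, …
ICs: h(0) = 0, h′(0) = 0, h′′(0) = -8.

f: a_k = 2, 8, 16, 64/3, 64/3, 256/15, 512/45, …
g: a_k = 0, -4, 0, 16/3, 0, -64/5, 0, …
Sym-product of L_f,L_g gives L₀ (≤ ord 2).
h=∫₀ˣh₀: take L = L₀·Dx.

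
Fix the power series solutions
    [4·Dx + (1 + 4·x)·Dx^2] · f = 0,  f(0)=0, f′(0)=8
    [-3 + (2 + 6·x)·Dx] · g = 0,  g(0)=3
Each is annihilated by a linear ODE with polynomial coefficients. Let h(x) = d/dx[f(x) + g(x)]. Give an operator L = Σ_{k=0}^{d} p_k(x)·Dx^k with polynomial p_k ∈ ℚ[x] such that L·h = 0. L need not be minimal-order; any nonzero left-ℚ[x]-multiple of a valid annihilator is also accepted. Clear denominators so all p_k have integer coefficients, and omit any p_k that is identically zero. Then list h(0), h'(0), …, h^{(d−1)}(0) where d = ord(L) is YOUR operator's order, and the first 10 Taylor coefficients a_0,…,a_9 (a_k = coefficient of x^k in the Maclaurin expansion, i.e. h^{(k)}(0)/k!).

L = (84 + 144·x) + (101 + 552·x + 720·x^2)·Dx + (10 + 94·x + 288·x^2 + 288·x^3)·Dx^2  (order 2).
h: a_k = 25/2, -155/4, 2291/16, -17599/32, 549803/256, -4332085/512, 68624455/2048, -545314919/4096, 34739718683/65536, -277031128729/131072, …
ICs: h(0) = 25/2, h′(0) = -155/4.

f: a_k = 0, 8, -16, 128/3, -128, 2048/5, -4096/3, 32768/7, -16384, 524288/9, …
g: a_k = 3, 9/2, -27/8, 81/16, -1215/128, 5103/256, -45927/1024, 216513/2048, -8444007/32768, 42220035/65536, …
Sum ⇒ L₀ = lclm(L_f,L_g) in ℚ(x)⟨Dx⟩.
h=h₀': d/dx-closure on L₀ ⇒ L.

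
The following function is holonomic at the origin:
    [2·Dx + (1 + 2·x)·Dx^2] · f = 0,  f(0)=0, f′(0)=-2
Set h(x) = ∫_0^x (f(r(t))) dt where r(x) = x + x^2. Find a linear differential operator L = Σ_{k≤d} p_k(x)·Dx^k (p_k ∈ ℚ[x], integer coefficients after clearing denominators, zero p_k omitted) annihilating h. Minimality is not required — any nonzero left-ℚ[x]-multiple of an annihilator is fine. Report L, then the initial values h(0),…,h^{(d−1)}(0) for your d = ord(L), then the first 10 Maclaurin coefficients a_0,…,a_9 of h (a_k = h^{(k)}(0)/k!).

L = (4·x + 4·x^2)·Dx^2 + (1 + 4·x + 6·x^2 + 4·x^3)·Dx^3  (order 3).
h: a_k = 0, 0, -1, 0, 1/3, -2/5, 4/15, 0, -2/7, 4/9, …
ICs: h(0) = 0, h′(0) = 0, h′′(0) = -2.

f: a_k = 0, -2, 2, -8/3, 4, -32/5, 32/3, -128/7, 32, -512/9, …
Change of var in L_f (x↦r) gives L₀.
h=∫h₀ ⇒ L = L₀·Dx.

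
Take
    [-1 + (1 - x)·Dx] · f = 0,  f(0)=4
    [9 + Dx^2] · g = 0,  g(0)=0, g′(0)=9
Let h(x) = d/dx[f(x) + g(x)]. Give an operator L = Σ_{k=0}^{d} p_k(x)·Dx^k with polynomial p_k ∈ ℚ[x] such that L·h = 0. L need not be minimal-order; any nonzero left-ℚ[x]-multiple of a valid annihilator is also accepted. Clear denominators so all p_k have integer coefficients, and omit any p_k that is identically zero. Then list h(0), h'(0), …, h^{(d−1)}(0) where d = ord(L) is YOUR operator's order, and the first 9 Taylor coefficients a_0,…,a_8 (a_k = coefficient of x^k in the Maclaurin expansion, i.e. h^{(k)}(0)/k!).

L = (126 - 108·x + 54·x^2) + (-45 + 99·x - 81·x^2 + 27·x^3)·Dx + (14 - 12·x + 6·x^2)·Dx^2 + (-5 + 11·x - 9·x^2 + 3·x^3)·Dx^3  (order 3).
h: a_k = 13, 8, -57/2, 16, 403/8, 24, 1511/80, 32, 167841/4480, …
ICs: h(0) = 13, h′(0) = 8, h′′(0) = -57.

f: a_k = 4, 4, 4, 4, 4, 4, 4, 4, 4, …
g: a_k = 0, 9, 0, -27/2, 0, 243/40, 0, -729/560, 0, …
Weyl lclm of L_f,L_g ⇒ L₀ (ord ≤ 3).
h=h₀': d/dx-closure on L₀ ⇒ L.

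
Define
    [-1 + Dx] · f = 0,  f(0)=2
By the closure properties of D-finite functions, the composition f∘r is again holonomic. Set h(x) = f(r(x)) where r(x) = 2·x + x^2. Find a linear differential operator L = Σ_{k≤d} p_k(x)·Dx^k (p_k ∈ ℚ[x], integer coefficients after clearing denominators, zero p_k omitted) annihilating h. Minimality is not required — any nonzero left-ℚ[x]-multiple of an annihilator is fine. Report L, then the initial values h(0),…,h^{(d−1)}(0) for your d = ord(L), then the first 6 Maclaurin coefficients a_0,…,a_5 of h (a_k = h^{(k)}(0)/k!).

f: a_k = 2, 2, 1, 1/3, 1/12, 1/60, …
h₀=f(r): pull back L_f along r ⇒ L₀.
L = (-2 - 2·x) + Dx  (order 1).
h: a_k = 2, 4, 6, 20/3, 19/3, 26/5, …
ICs: h(0) = 2.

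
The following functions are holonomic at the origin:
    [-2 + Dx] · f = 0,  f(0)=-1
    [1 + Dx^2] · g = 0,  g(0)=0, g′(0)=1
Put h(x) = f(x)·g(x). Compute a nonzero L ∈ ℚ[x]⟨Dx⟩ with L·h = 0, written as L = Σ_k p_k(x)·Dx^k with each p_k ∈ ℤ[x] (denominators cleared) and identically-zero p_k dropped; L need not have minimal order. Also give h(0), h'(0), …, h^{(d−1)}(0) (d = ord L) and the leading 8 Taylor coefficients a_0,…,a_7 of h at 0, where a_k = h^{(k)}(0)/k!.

f: a_k = -1, -2, -2, -4/3, -2/3, -4/15, -4/45, -8/315, …
g: a_k = 0, 1, 0, -1/6, 0, 1/120, 0, -1/5040, …
f·g: L₀ = L_f ⊗_s L_g, ord ≤ 1·2.
L = 5 - 4·Dx + Dx^2  (order 2).
h: a_k = 0, -1, -2, -11/6, -1, -41/120, -11/180, 29/5040, …
ICs: h(0) = 0, h′(0) = -1.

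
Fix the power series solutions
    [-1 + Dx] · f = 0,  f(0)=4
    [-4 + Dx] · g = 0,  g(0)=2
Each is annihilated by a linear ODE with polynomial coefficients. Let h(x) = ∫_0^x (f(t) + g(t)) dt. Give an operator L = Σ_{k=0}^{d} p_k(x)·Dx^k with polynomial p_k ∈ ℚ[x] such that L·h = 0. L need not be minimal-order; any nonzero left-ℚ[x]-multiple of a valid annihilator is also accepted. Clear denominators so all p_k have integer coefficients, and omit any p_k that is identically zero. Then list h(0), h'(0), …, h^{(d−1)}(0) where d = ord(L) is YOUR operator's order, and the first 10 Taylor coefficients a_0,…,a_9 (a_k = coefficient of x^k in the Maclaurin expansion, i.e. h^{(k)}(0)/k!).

f: a_k = 4, 4, 2, 2/3, 1/6, 1/30, 1/180, 1/1260, 1/10080, 1/90720, …
g: a_k = 2, 8, 16, 64/3, 64/3, 256/15, 512/45, 2048/315, 1024/315, 4096/2835, …
h₀=f+g: left-lcm gives L₀, ord ≤ 2.
h=∫h₀ ⇒ L = L₀·Dx.
L = 4·Dx - 5·Dx^2 + Dx^3  (order 3).
h: a_k = 0, 6, 6, 6, 11/2, 43/10, 57/20, 683/420, 2731/3360, 3641/10080, …
ICs: h(0) = 0, h′(0) = 6, h′′(0) = 12.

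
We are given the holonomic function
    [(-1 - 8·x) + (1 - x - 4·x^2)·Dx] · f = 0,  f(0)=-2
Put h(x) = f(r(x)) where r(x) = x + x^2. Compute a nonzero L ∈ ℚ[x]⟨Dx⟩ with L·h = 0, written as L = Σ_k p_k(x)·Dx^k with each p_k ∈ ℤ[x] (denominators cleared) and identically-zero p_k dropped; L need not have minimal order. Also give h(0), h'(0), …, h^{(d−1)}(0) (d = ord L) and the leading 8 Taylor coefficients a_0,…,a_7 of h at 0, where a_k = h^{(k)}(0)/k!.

L = (1 + 10·x + 24·x^2 + 16·x^3) + (-1 + x + 5·x^2 + 8·x^3 + 4·x^4)·Dx  (order 1).
h: a_k = -2, -2, -12, -38, -122, -416, -1378, -4586, …
ICs: h(0) = -2.

f: a_k = -2, -2, -10, -18, -58, -130, -362, -882, …
L₀ from L_f via x↦r, Dx↦r'^{-1}Dx.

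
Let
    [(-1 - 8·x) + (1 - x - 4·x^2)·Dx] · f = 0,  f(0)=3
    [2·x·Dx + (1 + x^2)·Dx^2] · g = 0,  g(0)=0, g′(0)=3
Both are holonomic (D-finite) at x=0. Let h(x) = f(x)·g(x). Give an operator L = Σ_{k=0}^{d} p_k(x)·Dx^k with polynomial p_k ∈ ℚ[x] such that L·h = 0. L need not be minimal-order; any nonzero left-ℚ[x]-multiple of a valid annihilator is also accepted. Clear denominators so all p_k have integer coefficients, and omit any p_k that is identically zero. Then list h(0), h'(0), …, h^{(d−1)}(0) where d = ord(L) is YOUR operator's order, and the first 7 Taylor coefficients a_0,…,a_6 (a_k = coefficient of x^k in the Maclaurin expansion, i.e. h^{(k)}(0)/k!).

f: a_k = 3, 3, 15, 27, 87, 195, 543, …
g: a_k = 0, 3, 0, -1, 0, 3/5, 0, …
f·g: L₀ = L_f ⊗_s L_g, ord ≤ 1·2.
L = (8 + 2·x + 24·x^2) + (2 + 14·x + 4·x^2 + 24·x^3)·Dx + (-1 + x + 3·x^2 + x^3 + 4·x^4)·Dx^2  (order 2).
h: a_k = 0, 9, 9, 42, 78, 1239/5, 2799/5, …
ICs: h(0) = 0, h′(0) = 9.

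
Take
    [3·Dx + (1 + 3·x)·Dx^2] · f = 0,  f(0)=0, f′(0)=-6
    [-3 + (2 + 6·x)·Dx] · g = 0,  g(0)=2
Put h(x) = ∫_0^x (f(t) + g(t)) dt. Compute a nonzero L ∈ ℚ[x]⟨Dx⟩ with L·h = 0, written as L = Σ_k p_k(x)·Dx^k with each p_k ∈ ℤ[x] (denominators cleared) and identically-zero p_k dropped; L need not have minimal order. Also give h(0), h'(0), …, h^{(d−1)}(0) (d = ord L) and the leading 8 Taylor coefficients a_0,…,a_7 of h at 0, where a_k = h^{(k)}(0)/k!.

f: a_k = 0, -6, 9, -18, 81/2, -486/5, 243, -4374/7, …
g: a_k = 2, 3, -9/4, 27/8, -405/64, 1701/128, -15309/512, 72171/1024, …
L₀ := lclm(L_f,L_g); ord L₀ ≤ 2+1.
h=∫₀ˣh₀: take L = L₀·Dx.
L = 9·Dx^2 + (15 + 45·x)·Dx^3 + (2 + 12·x + 18·x^2)·Dx^4  (order 4).
h: a_k = 0, 2, -3/2, 9/4, -117/32, 2187/320, -17901/1280, 109107/3584, …
ICs: h(0) = 0, h′(0) = 2, h′′(0) = -3, h′′′(0) = 27/2.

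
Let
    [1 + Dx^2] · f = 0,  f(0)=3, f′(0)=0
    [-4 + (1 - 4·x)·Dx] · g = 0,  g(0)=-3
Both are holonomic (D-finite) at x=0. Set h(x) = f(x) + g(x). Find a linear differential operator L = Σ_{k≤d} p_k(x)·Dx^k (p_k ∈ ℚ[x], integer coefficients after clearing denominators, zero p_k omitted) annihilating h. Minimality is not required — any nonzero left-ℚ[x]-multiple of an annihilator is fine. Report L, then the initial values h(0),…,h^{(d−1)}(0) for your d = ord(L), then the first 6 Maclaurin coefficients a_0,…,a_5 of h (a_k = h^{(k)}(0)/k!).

L = (-388 + 32·x - 64·x^2) + (33 - 140·x + 48·x^2 - 64·x^3)·Dx + (-388 + 32·x - 64·x^2)·Dx^2 + (33 - 140·x + 48·x^2 - 64·x^3)·Dx^3  (order 3).
h: a_k = 0, -12, -99/2, -192, -6143/8, -3072, …
ICs: h(0) = 0, h′(0) = -12, h′′(0) = -99.

f: a_k = 3, 0, -3/2, 0, 1/8, 0, …
g: a_k = -3, -12, -48, -192, -768, -3072, …
L₀ := lclm(L_f,L_g); ord L₀ ≤ 2+1.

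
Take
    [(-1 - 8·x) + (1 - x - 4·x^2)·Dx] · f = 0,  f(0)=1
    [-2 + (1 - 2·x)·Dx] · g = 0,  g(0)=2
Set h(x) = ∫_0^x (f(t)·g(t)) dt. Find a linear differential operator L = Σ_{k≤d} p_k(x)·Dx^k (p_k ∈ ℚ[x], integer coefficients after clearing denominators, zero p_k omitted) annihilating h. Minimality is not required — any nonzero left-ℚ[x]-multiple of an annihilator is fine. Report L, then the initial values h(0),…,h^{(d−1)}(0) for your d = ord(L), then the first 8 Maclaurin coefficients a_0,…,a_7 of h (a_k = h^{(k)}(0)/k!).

L = (-3 - 4·x + 24·x^2)·Dx + (1 - 3·x - 2·x^2 + 8·x^3)·Dx^2  (order 2).
h: a_k = 0, 2, 3, 22/3, 31/2, 182/5, 247/3, 1350/7, …
ICs: h(0) = 0, h′(0) = 2.

f: a_k = 1, 1, 5, 9, 29, 65, 181, 441, …
g: a_k = 2, 4, 8, 16, 32, 64, 128, 256, …
Sym-product of L_f,L_g gives L₀ (≤ ord 1).
Integrate: L := L₀·Dx.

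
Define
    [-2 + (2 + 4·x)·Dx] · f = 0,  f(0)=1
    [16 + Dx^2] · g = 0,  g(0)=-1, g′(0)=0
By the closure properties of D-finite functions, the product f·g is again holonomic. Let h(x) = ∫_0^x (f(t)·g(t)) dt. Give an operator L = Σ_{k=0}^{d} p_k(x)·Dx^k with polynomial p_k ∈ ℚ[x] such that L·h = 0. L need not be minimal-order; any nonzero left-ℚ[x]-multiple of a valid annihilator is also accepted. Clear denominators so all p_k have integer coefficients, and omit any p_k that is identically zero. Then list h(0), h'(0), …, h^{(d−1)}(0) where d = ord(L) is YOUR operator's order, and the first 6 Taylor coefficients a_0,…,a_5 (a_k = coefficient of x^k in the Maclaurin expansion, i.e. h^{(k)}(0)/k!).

L = (19 + 64·x + 64·x^2)·Dx + (-2 - 4·x)·Dx^2 + (1 + 4·x + 4·x^2)·Dx^3  (order 3).
h: a_k = 0, -1, -1/2, 17/6, 15/8, -337/120, …
ICs: h(0) = 0, h′(0) = -1, h′′(0) = -1.

f: a_k = 1, 1, -1/2, 1/2, -5/8, 7/8, …
g: a_k = -1, 0, 8, 0, -32/3, 0, …
h₀=f·g: eliminate ⇒ L₀, order ≤ 1·2.
h=∫₀ˣh₀: take L = L₀·Dx.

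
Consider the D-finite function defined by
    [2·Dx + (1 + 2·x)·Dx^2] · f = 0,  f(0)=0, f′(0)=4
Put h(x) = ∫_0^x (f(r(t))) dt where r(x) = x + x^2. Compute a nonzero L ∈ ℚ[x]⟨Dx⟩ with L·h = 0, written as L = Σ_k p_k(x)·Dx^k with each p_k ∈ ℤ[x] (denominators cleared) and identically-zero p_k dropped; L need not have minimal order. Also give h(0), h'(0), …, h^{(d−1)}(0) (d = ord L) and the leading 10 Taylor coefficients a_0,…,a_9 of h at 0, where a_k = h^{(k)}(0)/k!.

L = (4·x + 4·x^2)·Dx^2 + (1 + 4·x + 6·x^2 + 4·x^3)·Dx^3  (order 3).
h: a_k = 0, 0, 2, 0, -2/3, 4/5, -8/15, 0, 4/7, -8/9, …
ICs: h(0) = 0, h′(0) = 0, h′′(0) = 4.

f: a_k = 0, 4, -4, 16/3, -8, 64/5, -64/3, 256/7, -64, 1024/9, …
Substitute x→r, Dx→(1/r')Dx; clear ⇒ L₀.
Integrate: L := L₀·Dx.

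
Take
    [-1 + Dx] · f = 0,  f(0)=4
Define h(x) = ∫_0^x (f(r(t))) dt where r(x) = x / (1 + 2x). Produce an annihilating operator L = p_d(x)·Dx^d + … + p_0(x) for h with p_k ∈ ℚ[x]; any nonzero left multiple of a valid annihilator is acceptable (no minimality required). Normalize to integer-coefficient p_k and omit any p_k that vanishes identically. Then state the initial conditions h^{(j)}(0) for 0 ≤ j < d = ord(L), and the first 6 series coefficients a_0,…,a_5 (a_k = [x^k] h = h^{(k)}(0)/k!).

f: a_k = 4, 4, 2, 2/3, 1/6, 1/30, …
h₀=f(r): pull back L_f along r ⇒ L₀.
h=∫₀ˣh₀: take L = L₀·Dx.
L = -Dx + (1 + 4·x + 4·x^2)·Dx^2  (order 2).
h: a_k = 0, 4, 2, -2, 13/6, -71/30, …
ICs: h(0) = 0, h′(0) = 4.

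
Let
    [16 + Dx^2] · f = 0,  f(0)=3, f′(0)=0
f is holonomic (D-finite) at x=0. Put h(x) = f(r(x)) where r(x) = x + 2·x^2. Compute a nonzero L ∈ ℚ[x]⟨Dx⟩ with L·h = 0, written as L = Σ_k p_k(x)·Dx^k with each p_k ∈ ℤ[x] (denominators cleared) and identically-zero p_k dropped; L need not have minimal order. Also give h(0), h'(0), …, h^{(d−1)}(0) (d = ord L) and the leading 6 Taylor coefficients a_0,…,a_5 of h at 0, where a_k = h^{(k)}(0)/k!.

f: a_k = 3, 0, -24, 0, 32, 0, …
h₀=f(r): pull back L_f along r ⇒ L₀.
L = (16 + 192·x + 768·x^2 + 1024·x^3) - 4·Dx + (1 + 4·x)·Dx^2  (order 2).
h: a_k = 3, 0, -24, -96, -64, 256, …
ICs: h(0) = 3, h′(0) = 0.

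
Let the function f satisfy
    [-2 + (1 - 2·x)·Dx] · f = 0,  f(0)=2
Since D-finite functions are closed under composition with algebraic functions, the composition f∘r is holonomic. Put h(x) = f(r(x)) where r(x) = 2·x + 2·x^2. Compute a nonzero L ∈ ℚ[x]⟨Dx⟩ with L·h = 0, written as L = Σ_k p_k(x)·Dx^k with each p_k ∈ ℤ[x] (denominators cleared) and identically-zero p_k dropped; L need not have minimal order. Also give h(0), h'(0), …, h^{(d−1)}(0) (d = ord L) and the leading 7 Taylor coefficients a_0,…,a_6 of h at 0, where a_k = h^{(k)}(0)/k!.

L = (4 + 8·x) + (-1 + 4·x + 4·x^2)·Dx  (order 1).
h: a_k = 2, 8, 40, 192, 928, 4480, 21632, …
ICs: h(0) = 2.

f: a_k = 2, 4, 8, 16, 32, 64, 128, …
Substitute x→r, Dx→(1/r')Dx; clear ⇒ L₀.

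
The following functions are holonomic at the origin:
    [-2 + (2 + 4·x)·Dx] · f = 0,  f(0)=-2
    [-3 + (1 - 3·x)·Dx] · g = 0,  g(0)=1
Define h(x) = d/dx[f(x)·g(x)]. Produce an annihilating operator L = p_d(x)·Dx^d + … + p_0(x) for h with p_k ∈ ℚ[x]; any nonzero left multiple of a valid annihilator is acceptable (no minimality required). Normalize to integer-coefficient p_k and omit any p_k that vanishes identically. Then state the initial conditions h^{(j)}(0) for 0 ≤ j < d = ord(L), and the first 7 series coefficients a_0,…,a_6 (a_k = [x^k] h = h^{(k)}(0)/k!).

L = (23 + 72·x + 27·x^2) + (-4 + x + 27·x^2 + 18·x^3)·Dx  (order 1).
h: a_k = -8, -46, -210, -835, -3140, -45153/4, -158151/4, …
ICs: h(0) = -8.

f: a_k = -2, -2, 1, -1, 5/4, -7/4, 21/8, …
g: a_k = 1, 3, 9, 27, 81, 243, 729, …
h₀=f·g: eliminate ⇒ L₀, order ≤ 1·1.
h₀' ⇒ L via d/dx closure of L₀.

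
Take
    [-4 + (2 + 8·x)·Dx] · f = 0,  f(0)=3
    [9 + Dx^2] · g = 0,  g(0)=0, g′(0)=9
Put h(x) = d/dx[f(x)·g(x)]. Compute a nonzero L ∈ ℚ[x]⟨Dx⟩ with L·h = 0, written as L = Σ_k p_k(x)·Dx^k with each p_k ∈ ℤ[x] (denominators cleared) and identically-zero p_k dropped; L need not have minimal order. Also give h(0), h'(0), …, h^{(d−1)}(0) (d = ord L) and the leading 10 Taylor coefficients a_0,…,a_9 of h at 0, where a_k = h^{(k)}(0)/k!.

f: a_k = 3, 6, -6, 12, -30, 84, -252, 792, -2574, 8580, …
g: a_k = 0, 9, 0, -27/2, 0, 243/40, 0, -729/560, 0, 729/4480, …
L₀ := L_f ⊗_s L_g (sym. prod.), ord ≤ 2.
h₀' ⇒ L via d/dx closure of L₀.
L = (131 + 1392·x + 4512·x^2 + 6912·x^3 + 6912·x^4) + (4 - 80·x - 576·x^2 - 768·x^3)·Dx + (7 + 80·x + 352·x^2 + 768·x^3 + 768·x^4)·Dx^2  (order 2).
h: a_k = 27, 108, -567/2, 108, -6831/8, 37827/10, -1065879/80, 339309/7, -803898189/4480, 150132987/224, …
ICs: h(0) = 27, h′(0) = 108.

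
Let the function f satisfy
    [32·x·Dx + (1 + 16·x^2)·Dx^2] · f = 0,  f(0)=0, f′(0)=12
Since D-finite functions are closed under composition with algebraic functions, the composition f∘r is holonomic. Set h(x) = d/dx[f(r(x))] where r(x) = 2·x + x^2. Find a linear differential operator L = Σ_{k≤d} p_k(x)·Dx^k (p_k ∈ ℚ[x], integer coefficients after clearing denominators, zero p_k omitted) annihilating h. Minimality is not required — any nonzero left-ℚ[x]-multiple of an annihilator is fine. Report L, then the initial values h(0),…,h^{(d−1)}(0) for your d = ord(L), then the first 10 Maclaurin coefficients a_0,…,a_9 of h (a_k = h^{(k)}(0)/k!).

f: a_k = 0, 12, 0, -64, 0, 3072/5, 0, -49152/7, 0, 262144/3, …
L₀ from L_f via x↦r, Dx↦r'^{-1}Dx.
h=h₀': d/dx-closure on L₀ ⇒ L.
L = (-1 + 128·x + 256·x^2 + 192·x^3 + 48·x^4) + (1 + x + 64·x^2 + 128·x^3 + 80·x^4 + 16·x^5)·Dx  (order 1).
h: a_k = 24, 24, -1536, -3072, 96384, 294528, -5947392, -24969216, 360241152, 1973950464, …
ICs: h(0) = 24.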